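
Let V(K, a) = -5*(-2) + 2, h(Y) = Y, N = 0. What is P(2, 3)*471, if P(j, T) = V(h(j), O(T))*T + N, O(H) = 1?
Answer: 16956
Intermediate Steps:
V(K, a) = 12 (V(K, a) = 10 + 2 = 12)
P(j, T) = 12*T (P(j, T) = 12*T + 0 = 12*T)
P(2, 3)*471 = (12*3)*471 = 36*471 = 16956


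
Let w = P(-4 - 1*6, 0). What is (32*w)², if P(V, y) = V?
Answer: 102400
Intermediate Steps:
w = -10 (w = -4 - 1*6 = -4 - 6 = -10)
(32*w)² = (32*(-10))² = (-320)² = 102400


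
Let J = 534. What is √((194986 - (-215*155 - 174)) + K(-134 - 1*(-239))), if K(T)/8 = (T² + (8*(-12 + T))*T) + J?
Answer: √945917 ≈ 972.58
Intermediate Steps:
K(T) = 4272 + 8*T² + 8*T*(-96 + 8*T) (K(T) = 8*((T² + (8*(-12 + T))*T) + 534) = 8*((T² + (-96 + 8*T)*T) + 534) = 8*((T² + T*(-96 + 8*T)) + 534) = 8*(534 + T² + T*(-96 + 8*T)) = 4272 + 8*T² + 8*T*(-96 + 8*T))
√((194986 - (-215*155 - 174)) + K(-134 - 1*(-239))) = √((194986 - (-215*155 - 174)) + (4272 - 768*(-134 - 1*(-239)) + 72*(-134 - 1*(-239))²)) = √((194986 - (-33325 - 174)) + (4272 - 768*(-134 + 239) + 72*(-134 + 239)²)) = √((194986 - 1*(-33499)) + (4272 - 768*105 + 72*105²)) = √((194986 + 33499) + (4272 - 80640 + 72*11025)) = √(228485 + (4272 - 80640 + 793800)) = √(228485 + 717432) = √945917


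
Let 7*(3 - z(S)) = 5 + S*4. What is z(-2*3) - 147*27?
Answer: -27743/7 ≈ -3963.3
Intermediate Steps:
z(S) = 16/7 - 4*S/7 (z(S) = 3 - (5 + S*4)/7 = 3 - (5 + 4*S)/7 = 3 + (-5/7 - 4*S/7) = 16/7 - 4*S/7)
z(-2*3) - 147*27 = (16/7 - (-8)*3/7) - 147*27 = (16/7 - 4/7*(-6)) - 3969 = (16/7 + 24/7) - 3969 = 40/7 - 3969 = -27743/7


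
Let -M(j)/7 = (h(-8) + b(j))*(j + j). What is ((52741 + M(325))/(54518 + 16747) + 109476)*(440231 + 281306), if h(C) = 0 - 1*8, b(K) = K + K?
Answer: 5627222891226397/71265 ≈ 7.8962e+10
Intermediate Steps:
b(K) = 2*K
h(C) = -8 (h(C) = 0 - 8 = -8)
M(j) = -14*j*(-8 + 2*j) (M(j) = -7*(-8 + 2*j)*(j + j) = -7*(-8 + 2*j)*2*j = -14*j*(-8 + 2*j))
((52741 + M(325))/(54518 + 16747) + 109476)*(440231 + 281306) = ((52741 + 28*325*(4 - 1*325))/(54518 + 16747) + 109476)*(440231 + 281306) = ((52741 + 28*325*(4 - 325))/71265 + 109476)*721537 = ((52741 + 28*325*(-321))*(1/71265) + 109476)*721537 = ((52741 - 2921100)*(1/71265) + 109476)*721537 = (-2868359*1/71265 + 109476)*721537 = (-2868359/71265 + 109476)*721537 = (7798938781/71265)*721537 = 5627222891226397/71265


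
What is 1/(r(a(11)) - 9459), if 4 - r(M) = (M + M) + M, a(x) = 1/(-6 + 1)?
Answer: -5/47272 ≈ -0.00010577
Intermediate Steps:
a(x) = -⅕ (a(x) = 1/(-5) = -⅕)
r(M) = 4 - 3*M (r(M) = 4 - ((M + M) + M) = 4 - (2*M + M) = 4 - 3*M)
1/(r(a(11)) - 9459) = 1/((4 - 3*(-⅕)) - 9459) = 1/((4 + ⅗) - 9459) = 1/(23/5 - 9459) = 1/(-47272/5) = -5/47272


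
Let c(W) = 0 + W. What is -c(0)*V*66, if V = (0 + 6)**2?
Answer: 0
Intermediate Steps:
c(W) = W
V = 36 (V = 6**2 = 36)
-c(0)*V*66 = -0*36*66 = -0*66 = -1*0 = 0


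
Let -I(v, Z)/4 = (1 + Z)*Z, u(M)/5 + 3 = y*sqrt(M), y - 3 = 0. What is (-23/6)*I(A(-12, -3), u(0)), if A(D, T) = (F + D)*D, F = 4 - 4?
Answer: 3220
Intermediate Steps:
F = 0
y = 3 (y = 3 + 0 = 3)
u(M) = -15 + 15*sqrt(M) (u(M) = -15 + 5*(3*sqrt(M)) = -15 + 15*sqrt(M))
A(D, T) = D**2 (A(D, T) = (0 + D)*D = D*D = D**2)
I(v, Z) = -4*Z*(1 + Z) (I(v, Z) = -4*(1 + Z)*Z = -4*Z*(1 + Z))
(-23/6)*I(A(-12, -3), u(0)) = (-23/6)*(-4*(-15 + 15*sqrt(0))*(1 + (-15 + 15*sqrt(0)))) = (-23*1/6)*(-4*(-15 + 15*0)*(1 + (-15 + 15*0))) = -(-46)*(-15 + 0)*(1 + (-15 + 0))/3 = -(-46)*(-15)*(1 - 15)/3 = -(-46)*(-15)*(-14)/3 = -23/6*(-840) = 3220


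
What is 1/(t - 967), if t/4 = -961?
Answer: -1/4811 ≈ -0.00020786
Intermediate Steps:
t = -3844 (t = 4*(-961) = -3844)
1/(t - 967) = 1/(-3844 - 967) = 1/(-4811) = -1/4811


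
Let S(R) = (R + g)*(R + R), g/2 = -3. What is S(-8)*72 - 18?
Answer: 16110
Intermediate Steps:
g = -6 (g = 2*(-3) = -6)
S(R) = 2*R*(-6 + R) (S(R) = (R - 6)*(R + R) = (-6 + R)*(2*R) = 2*R*(-6 + R))
S(-8)*72 - 18 = (2*(-8)*(-6 - 8))*72 - 18 = (2*(-8)*(-14))*72 - 18 = 224*72 - 18 = 16128 - 18 = 16110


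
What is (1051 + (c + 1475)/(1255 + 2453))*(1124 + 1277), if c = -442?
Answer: 9359436541/3708 ≈ 2.5241e+6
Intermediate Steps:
(1051 + (c + 1475)/(1255 + 2453))*(1124 + 1277) = (1051 + (-442 + 1475)/(1255 + 2453))*(1124 + 1277) = (1051 + 1033/3708)*2401 = (3898141/3708)*2401 = 9359436541/3708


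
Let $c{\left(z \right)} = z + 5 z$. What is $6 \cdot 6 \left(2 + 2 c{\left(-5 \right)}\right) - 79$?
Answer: $-2167$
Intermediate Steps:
$c{\left(z \right)} = 6 z$
$6 \cdot 6 \left(2 + 2 c{\left(-5 \right)}\right) - 79 = 6 \cdot 6 \left(2 + 2 \cdot 6 \left(-5\right)\right) - 79 = 36 \left(2 + 2 \left(-30\right)\right) - 79 = 36 \left(2 - 60\right) - 79 = 36 \left(-58\right) - 79 = -2088 - 79 = -2167$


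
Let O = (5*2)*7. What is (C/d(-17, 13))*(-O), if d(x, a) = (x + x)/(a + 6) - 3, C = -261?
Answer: -49590/13 ≈ -3814.6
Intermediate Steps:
d(x, a) = -3 + 2*x/(6 + a) (d(x, a) = (2*x)/(6 + a) - 3 = 2*x/(6 + a) - 3 = -3 + 2*x/(6 + a))
O = 70 (O = 10*7 = 70)
(C/d(-17, 13))*(-O) = (-261*(6 + 13)/(-18 - 3*13 + 2*(-17)))*(-1*70) = -261*19/(-18 - 39 - 34)*(-70) = -261/((1/19)*(-91))*(-70) = -261/(-91/19)*(-70) = -261*(-19/91)*(-70) = (4959/91)*(-70) = -49590/13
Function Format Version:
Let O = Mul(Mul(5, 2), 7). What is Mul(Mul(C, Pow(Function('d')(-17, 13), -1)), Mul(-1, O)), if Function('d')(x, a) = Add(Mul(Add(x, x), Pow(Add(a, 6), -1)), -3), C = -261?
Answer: Rational(-49590, 13) ≈ -3814.6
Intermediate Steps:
Function('d')(x, a) = Add(-3, Mul(2, x, Pow(Add(6, a), -1))) (Function('d')(x, a) = Add(Mul(Mul(2, x), Pow(Add(6, a), -1)), -3) = Add(Mul(2, x, Pow(Add(6, a), -1)), -3) = Add(-3, Mul(2, x, Pow(Add(6, a), -1))))
O = 70 (O = Mul(10, 7) = 70)
Mul(Mul(C, Pow(Function('d')(-17, 13), -1)), Mul(-1, O)) = Mul(Mul(-261, Pow(Mul(Pow(Add(6, 13), -1), Add(-18, Mul(-3, 13), Mul(2, -17))), -1)), Mul(-1, 70)) = Mul(Mul(-261, Pow(Mul(Pow(19, -1), Add(-18, -39, -34)), -1)), -70) = Mul(Mul(-261, Pow(Mul(Rational(1, 19), -91), -1)), -70) = Mul(Mul(-261, Pow(Rational(-91, 19), -1)), -70) = Mul(Mul(-261, Rational(-19, 91)), -70) = Mul(Rational(4959, 91), -70) = Rational(-49590, 13)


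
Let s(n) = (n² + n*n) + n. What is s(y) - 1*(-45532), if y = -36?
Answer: 48088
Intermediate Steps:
s(n) = n + 2*n² (s(n) = (n² + n²) + n = 2*n² + n = n + 2*n²)
s(y) - 1*(-45532) = -36*(1 + 2*(-36)) - 1*(-45532) = -36*(1 - 72) + 45532 = -36*(-71) + 45532 = 2556 + 45532 = 48088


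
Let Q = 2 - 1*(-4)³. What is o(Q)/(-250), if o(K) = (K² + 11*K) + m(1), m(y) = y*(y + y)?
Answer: -2542/125 ≈ -20.336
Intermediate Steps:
Q = 66 (Q = 2 - 1*(-64) = 2 + 64 = 66)
m(y) = 2*y² (m(y) = y*(2*y) = 2*y²)
o(K) = 2 + K² + 11*K (o(K) = (K² + 11*K) + 2*1² = (K² + 11*K) + 2*1 = (K² + 11*K) + 2 = 2 + K² + 11*K)
o(Q)/(-250) = (2 + 66² + 11*66)/(-250) = -(2 + 4356 + 726)/250 = -1/250*5084 = -2542/125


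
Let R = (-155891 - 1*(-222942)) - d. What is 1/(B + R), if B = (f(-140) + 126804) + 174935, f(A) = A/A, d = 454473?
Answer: -1/85682 ≈ -1.1671e-5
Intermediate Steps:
f(A) = 1
B = 301740 (B = (1 + 126804) + 174935 = 126805 + 174935 = 301740)
R = -387422 (R = (-155891 - 1*(-222942)) - 1*454473 = (-155891 + 222942) - 454473 = 67051 - 454473 = -387422)
1/(B + R) = 1/(301740 - 387422) = 1/(-85682) = -1/85682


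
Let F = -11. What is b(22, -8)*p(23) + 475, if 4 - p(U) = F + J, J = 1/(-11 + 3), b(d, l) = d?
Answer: 3231/4 ≈ 807.75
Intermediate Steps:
J = -1/8 (J = 1/(-8) = -1/8 ≈ -0.12500)
p(U) = 121/8 (p(U) = 4 - (-11 - 1/8) = 4 - 1*(-89/8) = 4 + 89/8 = 121/8)
b(22, -8)*p(23) + 475 = 22*(121/8) + 475 = 1331/4 + 475 = 3231/4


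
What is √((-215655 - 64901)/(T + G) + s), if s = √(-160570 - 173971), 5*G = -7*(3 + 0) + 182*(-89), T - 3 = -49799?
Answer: √(372015853220 + 70330509601*I*√334541)/265199 ≈ 17.084 + 16.928*I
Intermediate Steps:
T = -49796 (T = 3 - 49799 = -49796)
G = -16219/5 (G = (-7*(3 + 0) + 182*(-89))/5 = (-7*3 - 16198)/5 = (-21 - 16198)/5 = (⅕)*(-16219) = -16219/5 ≈ -3243.8)
s = I*√334541 (s = √(-334541) = I*√334541 ≈ 578.4*I)
√((-215655 - 64901)/(T + G) + s) = √((-215655 - 64901)/(-49796 - 16219/5) + I*√334541) = √(-280556/(-265199/5) + I*√334541) = √(-280556*(-5/265199) + I*√334541) = √(1402780/265199 + I*√334541)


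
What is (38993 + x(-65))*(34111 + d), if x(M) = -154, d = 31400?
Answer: 2544381729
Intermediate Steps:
(38993 + x(-65))*(34111 + d) = (38993 - 154)*(34111 + 31400) = 38839*65511 = 2544381729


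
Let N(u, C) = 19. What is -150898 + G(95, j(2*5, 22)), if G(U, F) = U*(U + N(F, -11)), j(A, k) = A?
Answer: -140068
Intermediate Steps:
G(U, F) = U*(19 + U) (G(U, F) = U*(U + 19) = U*(19 + U))
-150898 + G(95, j(2*5, 22)) = -150898 + 95*(19 + 95) = -150898 + 95*114 = -150898 + 10830 = -140068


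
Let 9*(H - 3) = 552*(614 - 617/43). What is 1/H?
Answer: 43/1581609 ≈ 2.7188e-5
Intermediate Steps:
H = 1581609/43 (H = 3 + (552*(614 - 617/43))/9 = 3 + (552*(25785/43))/9 = 3 + (1/9)*(14233320/43) = 3 + 1581480/43 = 1581609/43 ≈ 36782.)
1/H = 1/(1581609/43) = 43/1581609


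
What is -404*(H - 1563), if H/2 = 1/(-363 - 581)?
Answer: 74511437/118 ≈ 6.3145e+5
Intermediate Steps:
H = -1/472 (H = 2/(-363 - 581) = 2/(-944) = 2*(-1/944) = -1/472 ≈ -0.0021186)
-404*(H - 1563) = -404*(-1/472 - 1563) = -404*(-737737/472) = 74511437/118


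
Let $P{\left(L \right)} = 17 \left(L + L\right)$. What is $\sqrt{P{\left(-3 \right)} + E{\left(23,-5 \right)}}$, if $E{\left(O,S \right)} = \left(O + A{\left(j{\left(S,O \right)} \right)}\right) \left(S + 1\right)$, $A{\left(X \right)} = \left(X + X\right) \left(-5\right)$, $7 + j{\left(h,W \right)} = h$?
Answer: $i \sqrt{674} \approx 25.962 i$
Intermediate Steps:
$P{\left(L \right)} = 34 L$ ($P{\left(L \right)} = 17 \cdot 2 L = 34 L$)
$j{\left(h,W \right)} = -7 + h$
$A{\left(X \right)} = - 10 X$ ($A{\left(X \right)} = 2 X \left(-5\right) = - 10 X$)
$E{\left(O,S \right)} = \left(1 + S\right) \left(70 + O - 10 S\right)$ ($E{\left(O,S \right)} = \left(O - 10 \left(-7 + S\right)\right) \left(S + 1\right) = \left(O - \left(-70 + 10 S\right)\right) \left(1 + S\right) = \left(70 + O - 10 S\right) \left(1 + S\right) = \left(1 + S\right) \left(70 + O - 10 S\right)$)
$\sqrt{P{\left(-3 \right)} + E{\left(23,-5 \right)}} = \sqrt{34 \left(-3\right) + \left(70 + 23 - 10 \left(-5\right)^{2} + 60 \left(-5\right) + 23 \left(-5\right)\right)} = \sqrt{-102 - 572} = \sqrt{-674} = i \sqrt{674}$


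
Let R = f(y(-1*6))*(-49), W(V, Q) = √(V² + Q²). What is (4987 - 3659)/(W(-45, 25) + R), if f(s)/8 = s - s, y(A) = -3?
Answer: 664*√106/265 ≈ 25.797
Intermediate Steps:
f(s) = 0 (f(s) = 8*(s - s) = 8*0 = 0)
W(V, Q) = √(Q² + V²)
R = 0 (R = 0*(-49) = 0)
(4987 - 3659)/(W(-45, 25) + R) = (4987 - 3659)/(√(25² + (-45)²) + 0) = 1328/(√(625 + 2025) + 0) = 1328/(√2650 + 0) = 1328/(5*√106 + 0) = 1328/((5*√106)) = 1328*(√106/530) = 664*√106/265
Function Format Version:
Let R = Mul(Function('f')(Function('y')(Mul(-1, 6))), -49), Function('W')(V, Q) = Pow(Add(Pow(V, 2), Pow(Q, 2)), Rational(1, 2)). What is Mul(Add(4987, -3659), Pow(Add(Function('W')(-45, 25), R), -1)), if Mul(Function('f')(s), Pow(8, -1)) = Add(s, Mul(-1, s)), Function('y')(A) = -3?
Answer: Mul(Rational(664, 265), Pow(106, Rational(1, 2))) ≈ 25.797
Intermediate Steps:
Function('f')(s) = 0 (Function('f')(s) = Mul(8, Add(s, Mul(-1, s))) = Mul(8, 0) = 0)
Function('W')(V, Q) = Pow(Add(Pow(Q, 2), Pow(V, 2)), Rational(1, 2))
R = 0 (R = Mul(0, -49) = 0)
Mul(Add(4987, -3659), Pow(Add(Function('W')(-45, 25), R), -1)) = Mul(Add(4987, -3659), Pow(Add(Pow(Add(Pow(25, 2), Pow(-45, 2)), Rational(1, 2)), 0), -1)) = Mul(1328, Pow(Add(Pow(Add(625, 2025), Rational(1, 2)), 0), -1)) = Mul(1328, Pow(Add(Pow(2650, Rational(1, 2)), 0), -1)) = Mul(1328, Pow(Add(Mul(5, Pow(106, Rational(1, 2))), 0), -1)) = Mul(1328, Pow(Mul(5, Pow(106, Rational(1, 2))), -1)) = Mul(1328, Mul(Rational(1, 530), Pow(106, Rational(1, 2)))) = Mul(Rational(664, 265), Pow(106, Rational(1, 2)))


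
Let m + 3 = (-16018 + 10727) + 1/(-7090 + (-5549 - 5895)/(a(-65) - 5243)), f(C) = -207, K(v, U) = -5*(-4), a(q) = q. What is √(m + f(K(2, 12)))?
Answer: 2*I*√121661120596272331/9405569 ≈ 74.169*I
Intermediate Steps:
K(v, U) = 20
m = -49793083613/9405569 (m = -3 + ((-16018 + 10727) + 1/(-7090 + (-5549 - 5895)/(-65 - 5243))) = -3 + (-5291 + 1/(-7090 - 11444/(-5308))) = -3 + (-5291 + 1/(-7090 - 11444*(-1/5308))) = -3 + (-5291 + 1/(-7090 + 2861/1327)) = -3 + (-5291 + 1/(-9405569/1327)) = -3 + (-5291 - 1327/9405569) = -3 - 49764866906/9405569 = -49793083613/9405569 ≈ -5294.0)
√(m + f(K(2, 12))) = √(-49793083613/9405569 - 207) = √(-51740036396/9405569) = 2*I*√121661120596272331/9405569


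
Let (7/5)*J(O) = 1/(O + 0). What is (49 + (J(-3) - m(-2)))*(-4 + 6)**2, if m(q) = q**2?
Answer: 3760/21 ≈ 179.05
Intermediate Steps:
J(O) = 5/(7*O) (J(O) = 5/(7*(O + 0)) = 5/(7*O))
(49 + (J(-3) - m(-2)))*(-4 + 6)**2 = (49 + ((5/7)/(-3) - 1*(-2)**2))*(-4 + 6)**2 = (49 + ((5/7)*(-1/3) - 1*4))*2**2 = (49 + (-5/21 - 4))*4 = (49 - 89/21)*4 = (940/21)*4 = 3760/21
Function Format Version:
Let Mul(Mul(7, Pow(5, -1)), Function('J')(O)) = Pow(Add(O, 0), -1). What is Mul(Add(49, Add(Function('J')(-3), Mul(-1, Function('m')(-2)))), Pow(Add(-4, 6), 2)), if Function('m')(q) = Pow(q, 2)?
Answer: Rational(3760, 21) ≈ 179.05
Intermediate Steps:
Function('J')(O) = Mul(Rational(5, 7), Pow(O, -1)) (Function('J')(O) = Mul(Rational(5, 7), Pow(Add(O, 0), -1)) = Mul(Rational(5, 7), Pow(O, -1)))
Mul(Add(49, Add(Function('J')(-3), Mul(-1, Function('m')(-2)))), Pow(Add(-4, 6), 2)) = Mul(Add(49, Add(Mul(Rational(5, 7), Pow(-3, -1)), Mul(-1, Pow(-2, 2)))), Pow(Add(-4, 6), 2)) = Mul(Add(49, Add(Mul(Rational(5, 7), Rational(-1, 3)), Mul(-1, 4))), Pow(2, 2)) = Mul(Add(49, Add(Rational(-5, 21), -4)), 4) = Mul(Add(49, Rational(-89, 21)), 4) = Mul(Rational(940, 21), 4) = Rational(3760, 21)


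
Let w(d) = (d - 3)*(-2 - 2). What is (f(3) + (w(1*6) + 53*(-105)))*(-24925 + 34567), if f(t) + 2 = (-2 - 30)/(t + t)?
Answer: -53844142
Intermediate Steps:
w(d) = 12 - 4*d (w(d) = (-3 + d)*(-4) = 12 - 4*d)
f(t) = -2 - 16/t (f(t) = -2 + (-2 - 30)/(t + t) = -2 - 32*1/(2*t) = -2 - 16/t)
(f(3) + (w(1*6) + 53*(-105)))*(-24925 + 34567) = ((-2 - 16/3) + ((12 - 4*6) + 53*(-105)))*(-24925 + 34567) = ((-2 - 16*1/3) + ((12 - 4*6) - 5565))*9642 = ((-2 - 16/3) + ((12 - 24) - 5565))*9642 = (-22/3 + (-12 - 5565))*9642 = (-22/3 - 5577)*9642 = -16753/3*9642 = -53844142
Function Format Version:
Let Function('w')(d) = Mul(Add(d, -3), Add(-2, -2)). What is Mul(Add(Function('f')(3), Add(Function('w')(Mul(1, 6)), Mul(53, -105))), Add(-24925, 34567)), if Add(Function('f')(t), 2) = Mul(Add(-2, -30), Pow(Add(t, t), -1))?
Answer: -53844142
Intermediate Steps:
Function('w')(d) = Add(12, Mul(-4, d)) (Function('w')(d) = Mul(Add(-3, d), -4) = Add(12, Mul(-4, d)))
Function('f')(t) = Add(-2, Mul(-16, Pow(t, -1))) (Function('f')(t) = Add(-2, Mul(Add(-2, -30), Pow(Add(t, t), -1))) = Add(-2, Mul(-32, Pow(Mul(2, t), -1))) = Add(-2, Mul(-32, Mul(Rational(1, 2), Pow(t, -1)))) = Add(-2, Mul(-16, Pow(t, -1))))
Mul(Add(Function('f')(3), Add(Function('w')(Mul(1, 6)), Mul(53, -105))), Add(-24925, 34567)) = Mul(Add(Add(-2, Mul(-16, Pow(3, -1))), Add(Add(12, Mul(-4, Mul(1, 6))), Mul(53, -105))), Add(-24925, 34567)) = Mul(Add(Add(-2, Mul(-16, Rational(1, 3))), Add(Add(12, Mul(-4, 6)), -5565)), 9642) = Mul(Add(Add(-2, Rational(-16, 3)), Add(Add(12, -24), -5565)), 9642) = Mul(Add(Rational(-22, 3), Add(-12, -5565)), 9642) = Mul(Add(Rational(-22, 3), -5577), 9642) = Mul(Rational(-16753, 3), 9642) = -53844142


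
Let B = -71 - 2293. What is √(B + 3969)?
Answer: √1605 ≈ 40.062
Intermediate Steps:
B = -2364
√(B + 3969) = √(-2364 + 3969) = √1605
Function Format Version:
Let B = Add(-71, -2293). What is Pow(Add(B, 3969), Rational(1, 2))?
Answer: Pow(1605, Rational(1, 2)) ≈ 40.062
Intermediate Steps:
B = -2364
Pow(Add(B, 3969), Rational(1, 2)) = Pow(Add(-2364, 3969), Rational(1, 2)) = Pow(1605, Rational(1, 2))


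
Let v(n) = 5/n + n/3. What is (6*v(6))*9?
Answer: 153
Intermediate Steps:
v(n) = 5/n + n/3 (v(n) = 5/n + n*(⅓) = 5/n + n/3)
(6*v(6))*9 = (6*(5/6 + (⅓)*6))*9 = (6*(5*(⅙) + 2))*9 = (6*(⅚ + 2))*9 = (6*(17/6))*9 = 17*9 = 153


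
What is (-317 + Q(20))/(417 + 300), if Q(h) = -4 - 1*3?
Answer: -108/239 ≈ -0.45188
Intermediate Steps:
Q(h) = -7 (Q(h) = -4 - 3 = -7)
(-317 + Q(20))/(417 + 300) = (-317 - 7)/(417 + 300) = -324/717 = -324*1/717 = -108/239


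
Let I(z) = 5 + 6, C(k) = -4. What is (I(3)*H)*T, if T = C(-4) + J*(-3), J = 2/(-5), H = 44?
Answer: -6776/5 ≈ -1355.2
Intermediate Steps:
J = -2/5 (J = 2*(-1/5) = -2/5 ≈ -0.40000)
T = -14/5 (T = -4 - 2/5*(-3) = -4 + 6/5 = -14/5 ≈ -2.8000)
I(z) = 11
(I(3)*H)*T = (11*44)*(-14/5) = 484*(-14/5) = -6776/5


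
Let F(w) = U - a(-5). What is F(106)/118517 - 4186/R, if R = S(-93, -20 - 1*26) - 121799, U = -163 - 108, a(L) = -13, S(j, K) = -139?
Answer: 232326079/7225862973 ≈ 0.032152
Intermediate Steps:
U = -271
R = -121938 (R = -139 - 121799 = -121938)
F(w) = -258 (F(w) = -271 - 1*(-13) = -271 + 13 = -258)
F(106)/118517 - 4186/R = -258/118517 - 4186/(-121938) = -258*1/118517 - 4186*(-1/121938) = -258/118517 + 2093/60969 = 232326079/7225862973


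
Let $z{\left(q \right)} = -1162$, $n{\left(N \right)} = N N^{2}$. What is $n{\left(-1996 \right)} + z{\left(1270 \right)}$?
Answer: $-7952097098$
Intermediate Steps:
$n{\left(N \right)} = N^{3}$
$n{\left(-1996 \right)} + z{\left(1270 \right)} = \left(-1996\right)^{3} - 1162 = -7952095936 - 1162 = -7952097098$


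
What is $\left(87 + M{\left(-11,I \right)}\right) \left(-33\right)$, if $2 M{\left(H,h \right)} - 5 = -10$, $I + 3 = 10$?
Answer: $- \frac{5577}{2} \approx -2788.5$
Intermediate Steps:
$I = 7$ ($I = -3 + 10 = 7$)
$M{\left(H,h \right)} = - \frac{5}{2}$ ($M{\left(H,h \right)} = \frac{5}{2} + \frac{1}{2} \left(-10\right) = \frac{5}{2} - 5 = - \frac{5}{2}$)
$\left(87 + M{\left(-11,I \right)}\right) \left(-33\right) = \left(87 - \frac{5}{2}\right) \left(-33\right) = \frac{169}{2} \left(-33\right) = - \frac{5577}{2}$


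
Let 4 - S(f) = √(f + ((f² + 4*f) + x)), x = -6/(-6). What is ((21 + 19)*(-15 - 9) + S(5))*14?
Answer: -13384 - 14*√51 ≈ -13484.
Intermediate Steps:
x = 1 (x = -6*(-⅙) = 1)
S(f) = 4 - √(1 + f² + 5*f) (S(f) = 4 - √(f + ((f² + 4*f) + 1)) = 4 - √(f + (1 + f² + 4*f)) = 4 - √(1 + f² + 5*f))
((21 + 19)*(-15 - 9) + S(5))*14 = ((21 + 19)*(-15 - 9) + (4 - √(1 + 5² + 5*5)))*14 = (40*(-24) + (4 - √(1 + 25 + 25)))*14 = (-960 + (4 - √51))*14 = (-956 - √51)*14 = -13384 - 14*√51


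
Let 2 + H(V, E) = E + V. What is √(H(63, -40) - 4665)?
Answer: 6*I*√129 ≈ 68.147*I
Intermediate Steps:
H(V, E) = -2 + E + V (H(V, E) = -2 + (E + V) = -2 + E + V)
√(H(63, -40) - 4665) = √((-2 - 40 + 63) - 4665) = √(21 - 4665) = √(-4644) = 6*I*√129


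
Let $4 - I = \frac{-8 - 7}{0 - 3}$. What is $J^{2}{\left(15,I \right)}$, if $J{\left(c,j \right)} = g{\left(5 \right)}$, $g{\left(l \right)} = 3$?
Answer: $9$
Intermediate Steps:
$I = -1$ ($I = 4 - \frac{-8 - 7}{0 - 3} = 4 - - \frac{15}{-3} = 4 - \left(-15\right) \left(- \frac{1}{3}\right) = 4 - 5 = -1$)
$J{\left(c,j \right)} = 3$
$J^{2}{\left(15,I \right)} = 3^{2} = 9$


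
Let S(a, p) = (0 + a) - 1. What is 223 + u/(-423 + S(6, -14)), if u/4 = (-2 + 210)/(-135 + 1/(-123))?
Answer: 387003505/1735327 ≈ 223.01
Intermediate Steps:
S(a, p) = -1 + a (S(a, p) = a - 1 = -1 + a)
u = -51168/8303 (u = 4*((-2 + 210)/(-135 + 1/(-123))) = 4*(208/(-135 - 1/123)) = 4*(208/(-16606/123)) = 4*(208*(-123/16606)) = 4*(-12792/8303) = -51168/8303 ≈ -6.1626)
223 + u/(-423 + S(6, -14)) = 223 - 51168/(8303*(-423 + (-1 + 6))) = 223 - 51168/(8303*(-423 + 5)) = 223 - 51168/8303/(-418) = 223 - 51168/8303*(-1/418) = 223 + 25584/1735327 = 387003505/1735327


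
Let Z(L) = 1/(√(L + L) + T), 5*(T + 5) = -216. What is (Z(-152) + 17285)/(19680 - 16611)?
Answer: 1135294880/201574989 - 100*I*√19/201574989 ≈ 5.6321 - 2.1624e-6*I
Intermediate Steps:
T = -241/5 (T = -5 + (⅕)*(-216) = -5 - 216/5 = -241/5 ≈ -48.200)
Z(L) = 1/(-241/5 + √2*√L) (Z(L) = 1/(√(L + L) - 241/5) = 1/(√(2*L) - 241/5) = 1/(√2*√L - 241/5) = 1/(-241/5 + √2*√L))
(Z(-152) + 17285)/(19680 - 16611) = (5/(-241 + 5*√2*√(-152)) + 17285)/(19680 - 16611) = (5/(-241 + 5*√2*(2*I*√38)) + 17285)/3069 = (5/(-241 + 20*I*√19) + 17285)*(1/3069) = (17285 + 5/(-241 + 20*I*√19))*(1/3069) = 17285/3069 + 5/(3069*(-241 + 20*I*√19))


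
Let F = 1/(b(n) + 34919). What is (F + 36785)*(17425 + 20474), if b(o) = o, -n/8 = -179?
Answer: 5630829338096/4039 ≈ 1.3941e+9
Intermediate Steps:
n = 1432 (n = -8*(-179) = 1432)
F = 1/36351 (F = 1/(1432 + 34919) = 1/36351 ≈ 2.7510e-5)
(F + 36785)*(17425 + 20474) = (1/36351 + 36785)*(17425 + 20474) = (1337171536/36351)*37899 = 5630829338096/4039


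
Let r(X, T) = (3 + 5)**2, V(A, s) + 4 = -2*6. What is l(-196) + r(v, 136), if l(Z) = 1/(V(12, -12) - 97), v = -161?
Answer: 7231/113 ≈ 63.991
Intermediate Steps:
V(A, s) = -16 (V(A, s) = -4 - 2*6 = -4 - 12 = -16)
r(X, T) = 64 (r(X, T) = 8**2 = 64)
l(Z) = -1/113 (l(Z) = 1/(-16 - 97) = 1/(-113) = -1/113)
l(-196) + r(v, 136) = -1/113 + 64 = 7231/113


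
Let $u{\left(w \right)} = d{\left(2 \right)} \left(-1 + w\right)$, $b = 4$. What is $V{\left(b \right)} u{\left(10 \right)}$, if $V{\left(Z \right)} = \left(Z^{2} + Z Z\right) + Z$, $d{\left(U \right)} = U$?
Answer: $648$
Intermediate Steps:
$V{\left(Z \right)} = Z + 2 Z^{2}$ ($V{\left(Z \right)} = \left(Z^{2} + Z^{2}\right) + Z = 2 Z^{2} + Z = Z + 2 Z^{2}$)
$u{\left(w \right)} = -2 + 2 w$ ($u{\left(w \right)} = 2 \left(-1 + w\right) = -2 + 2 w$)
$V{\left(b \right)} u{\left(10 \right)} = 4 \left(1 + 2 \cdot 4\right) \left(-2 + 2 \cdot 10\right) = 4 \left(1 + 8\right) \left(-2 + 20\right) = 4 \cdot 9 \cdot 18 = 36 \cdot 18 = 648$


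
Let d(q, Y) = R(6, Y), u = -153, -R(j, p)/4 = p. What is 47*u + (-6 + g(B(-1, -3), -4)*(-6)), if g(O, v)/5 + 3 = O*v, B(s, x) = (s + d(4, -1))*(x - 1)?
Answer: -8547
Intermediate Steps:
R(j, p) = -4*p
d(q, Y) = -4*Y
B(s, x) = (-1 + x)*(4 + s) (B(s, x) = (s - 4*(-1))*(x - 1) = (s + 4)*(-1 + x) = (4 + s)*(-1 + x) = (-1 + x)*(4 + s))
g(O, v) = -15 + 5*O*v (g(O, v) = -15 + 5*(O*v) = -15 + 5*O*v)
47*u + (-6 + g(B(-1, -3), -4)*(-6)) = 47*(-153) + (-6 + (-15 + 5*(-4 - 1*(-1) + 4*(-3) - 1*(-3))*(-4))*(-6)) = -7191 + (-6 + (-15 + 5*(-4 + 1 - 12 + 3)*(-4))*(-6)) = -7191 + (-6 + (-15 + 5*(-12)*(-4))*(-6)) = -7191 + (-6 + (-15 + 240)*(-6)) = -7191 + (-6 + 225*(-6)) = -7191 + (-6 - 1350) = -7191 - 1356 = -8547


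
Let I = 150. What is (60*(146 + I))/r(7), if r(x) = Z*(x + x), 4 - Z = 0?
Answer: 2220/7 ≈ 317.14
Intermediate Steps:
Z = 4 (Z = 4 - 1*0 = 4 + 0 = 4)
r(x) = 8*x (r(x) = 4*(x + x) = 4*(2*x) = 8*x)
(60*(146 + I))/r(7) = (60*(146 + 150))/((8*7)) = (60*296)/56 = 17760*(1/56) = 2220/7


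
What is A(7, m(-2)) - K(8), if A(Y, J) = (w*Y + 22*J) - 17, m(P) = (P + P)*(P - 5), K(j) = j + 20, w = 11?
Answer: 648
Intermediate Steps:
K(j) = 20 + j
m(P) = 2*P*(-5 + P) (m(P) = (2*P)*(-5 + P) = 2*P*(-5 + P))
A(Y, J) = -17 + 11*Y + 22*J (A(Y, J) = (11*Y + 22*J) - 17 = -17 + 11*Y + 22*J)
A(7, m(-2)) - K(8) = (-17 + 11*7 + 22*(2*(-2)*(-5 - 2))) - (20 + 8) = (-17 + 77 + 22*(2*(-2)*(-7))) - 1*28 = (-17 + 77 + 22*28) - 28 = (-17 + 77 + 616) - 28 = 676 - 28 = 648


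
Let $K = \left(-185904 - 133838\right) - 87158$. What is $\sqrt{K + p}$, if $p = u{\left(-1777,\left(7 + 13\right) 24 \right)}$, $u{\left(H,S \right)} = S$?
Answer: $2 i \sqrt{101605} \approx 637.51 i$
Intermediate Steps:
$p = 480$ ($p = \left(7 + 13\right) 24 = 20 \cdot 24 = 480$)
$K = -406900$ ($K = \left(-185904 - 133838\right) - 87158 = -319742 - 87158 = -406900$)
$\sqrt{K + p} = \sqrt{-406900 + 480} = \sqrt{-406420} = 2 i \sqrt{101605}$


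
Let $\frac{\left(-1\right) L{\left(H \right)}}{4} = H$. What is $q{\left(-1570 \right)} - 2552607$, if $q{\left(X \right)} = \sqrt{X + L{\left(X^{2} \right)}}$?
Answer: $-2552607 + i \sqrt{9861170} \approx -2.5526 \cdot 10^{6} + 3140.3 i$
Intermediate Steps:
$L{\left(H \right)} = - 4 H$
$q{\left(X \right)} = \sqrt{X - 4 X^{2}}$
$q{\left(-1570 \right)} - 2552607 = \sqrt{- 1570 \left(1 - -6280\right)} - 2552607 = \sqrt{- 1570 \left(1 + 6280\right)} - 2552607 = \sqrt{\left(-1570\right) 6281} - 2552607 = \sqrt{-9861170} - 2552607 = i \sqrt{9861170} - 2552607 = -2552607 + i \sqrt{9861170}$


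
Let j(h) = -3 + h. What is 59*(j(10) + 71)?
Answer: 4602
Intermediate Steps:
59*(j(10) + 71) = 59*((-3 + 10) + 71) = 59*(7 + 71) = 59*78 = 4602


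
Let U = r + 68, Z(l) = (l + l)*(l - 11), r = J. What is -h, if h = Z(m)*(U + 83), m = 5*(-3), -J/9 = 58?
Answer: 289380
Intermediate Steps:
J = -522 (J = -9*58 = -522)
r = -522
m = -15
Z(l) = 2*l*(-11 + l) (Z(l) = (2*l)*(-11 + l) = 2*l*(-11 + l))
U = -454 (U = -522 + 68 = -454)
h = -289380 (h = (2*(-15)*(-11 - 15))*(-454 + 83) = (2*(-15)*(-26))*(-371) = 780*(-371) = -289380)
-h = -1*(-289380) = 289380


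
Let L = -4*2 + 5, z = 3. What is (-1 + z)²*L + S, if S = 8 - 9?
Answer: -13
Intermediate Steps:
S = -1
L = -3 (L = -8 + 5 = -3)
(-1 + z)²*L + S = (-1 + 3)²*(-3) - 1 = 2²*(-3) - 1 = 4*(-3) - 1 = -12 - 1 = -13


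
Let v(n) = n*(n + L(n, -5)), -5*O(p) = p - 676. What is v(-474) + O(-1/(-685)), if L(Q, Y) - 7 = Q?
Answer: 1528129509/3425 ≈ 4.4617e+5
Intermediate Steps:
L(Q, Y) = 7 + Q
O(p) = 676/5 - p/5 (O(p) = -(p - 676)/5 = -(-676 + p)/5 = 676/5 - p/5)
v(n) = n*(7 + 2*n) (v(n) = n*(n + (7 + n)) = n*(7 + 2*n))
v(-474) + O(-1/(-685)) = -474*(7 + 2*(-474)) + (676/5 - (-1)/(5*(-685))) = -474*(7 - 948) + (676/5 - (-1)*(-1)/(5*685)) = -474*(-941) + (676/5 - 1/5*1/685) = 446034 + (676/5 - 1/3425) = 446034 + 463059/3425 = 1528129509/3425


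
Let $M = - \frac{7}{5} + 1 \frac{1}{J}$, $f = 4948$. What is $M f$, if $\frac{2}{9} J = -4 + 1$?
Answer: $- \frac{984652}{135} \approx -7293.7$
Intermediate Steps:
$J = - \frac{27}{2}$ ($J = \frac{9 \left(-4 + 1\right)}{2} = \frac{9}{2} \left(-3\right) = - \frac{27}{2} \approx -13.5$)
$M = - \frac{199}{135}$ ($M = - \frac{7}{5} + 1 \frac{1}{- \frac{27}{2}} = \left(-7\right) \frac{1}{5} + 1 \left(- \frac{2}{27}\right) = - \frac{7}{5} - \frac{2}{27} = - \frac{199}{135} \approx -1.4741$)
$M f = \left(- \frac{199}{135}\right) 4948 = - \frac{984652}{135}$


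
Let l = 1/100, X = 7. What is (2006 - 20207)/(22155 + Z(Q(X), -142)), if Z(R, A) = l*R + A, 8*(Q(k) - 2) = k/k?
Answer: -4853600/5870139 ≈ -0.82683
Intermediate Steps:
Q(k) = 17/8 (Q(k) = 2 + (k/k)/8 = 2 + (⅛)*1 = 2 + ⅛ = 17/8)
l = 1/100 ≈ 0.010000
Z(R, A) = A + R/100 (Z(R, A) = R/100 + A = A + R/100)
(2006 - 20207)/(22155 + Z(Q(X), -142)) = (2006 - 20207)/(22155 + (-142 + (1/100)*(17/8))) = -18201/(22155 + (-142 + 17/800)) = -18201/(22155 - 113583/800) = -18201/17610417/800 = -18201*800/17610417 = -4853600/5870139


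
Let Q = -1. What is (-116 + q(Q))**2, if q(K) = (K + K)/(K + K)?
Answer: 13225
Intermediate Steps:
q(K) = 1 (q(K) = (2*K)/((2*K)) = (2*K)*(1/(2*K)) = 1)
(-116 + q(Q))**2 = (-116 + 1)**2 = (-115)**2 = 13225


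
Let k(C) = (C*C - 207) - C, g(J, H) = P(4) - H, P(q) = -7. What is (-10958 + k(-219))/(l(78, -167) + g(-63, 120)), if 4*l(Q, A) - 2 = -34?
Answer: -7403/27 ≈ -274.19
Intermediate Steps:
l(Q, A) = -8 (l(Q, A) = 1/2 + (1/4)*(-34) = 1/2 - 17/2 = -8)
g(J, H) = -7 - H
k(C) = -207 + C**2 - C (k(C) = (C**2 - 207) - C = (-207 + C**2) - C = -207 + C**2 - C)
(-10958 + k(-219))/(l(78, -167) + g(-63, 120)) = (-10958 + (-207 + (-219)**2 - 1*(-219)))/(-8 + (-7 - 1*120)) = (-10958 + (-207 + 47961 + 219))/(-8 + (-7 - 120)) = (-10958 + 47973)/(-8 - 127) = 37015/(-135) = 37015*(-1/135) = -7403/27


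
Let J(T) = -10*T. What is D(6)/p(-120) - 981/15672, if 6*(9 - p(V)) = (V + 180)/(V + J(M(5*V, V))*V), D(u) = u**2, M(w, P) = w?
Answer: 13330933125/3385721416 ≈ 3.9374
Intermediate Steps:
p(V) = 9 - (180 + V)/(6*(V - 50*V**2)) (p(V) = 9 - (V + 180)/(6*(V + (-50*V)*V)) = 9 - (180 + V)/(6*(V + (-50*V)*V)) = 9 - (180 + V)/(6*(V - 50*V**2)))
D(6)/p(-120) - 981/15672 = 6**2/(((1/6)*(180 - 53*(-120) + 2700*(-120)**2)/(-120*(-1 + 50*(-120))))) - 981/15672 = 36/(((1/6)*(-1/120)*(180 + 6360 + 2700*14400)/(-1 - 6000))) - 981*1/15672 = 36/(((1/6)*(-1/120)*(180 + 6360 + 38880000)/(-6001))) - 327/5224 = 36/(((1/6)*(-1/120)*(-1/6001)*38886540)) - 327/5224 = 36/(648109/72012) - 327/5224 = 36*(72012/648109) - 327/5224 = 2592432/648109 - 327/5224 = 13330933125/3385721416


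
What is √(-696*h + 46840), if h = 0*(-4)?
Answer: 2*√11710 ≈ 216.43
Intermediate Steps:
h = 0
√(-696*h + 46840) = √(-696*0 + 46840) = √(0 + 46840) = √46840 = 2*√11710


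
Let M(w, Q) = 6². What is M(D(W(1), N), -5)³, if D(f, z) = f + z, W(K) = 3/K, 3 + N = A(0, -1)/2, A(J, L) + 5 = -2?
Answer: 46656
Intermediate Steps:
A(J, L) = -7 (A(J, L) = -5 - 2 = -7)
N = -13/2 (N = -3 - 7/2 = -13/2 ≈ -6.5000)
M(w, Q) = 36
M(D(W(1), N), -5)³ = 36³ = 46656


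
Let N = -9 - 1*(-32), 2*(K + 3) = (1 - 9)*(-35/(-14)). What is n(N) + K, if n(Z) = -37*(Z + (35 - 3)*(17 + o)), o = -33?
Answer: 18080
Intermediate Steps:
K = -13 (K = -3 + ((1 - 9)*(-35/(-14)))/2 = -3 + (-(-280)*(-1)/14)/2 = -3 + (-8*5/2)/2 = -3 + (½)*(-20) = -3 - 10 = -13)
N = 23 (N = -9 + 32 = 23)
n(Z) = 18944 - 37*Z (n(Z) = -37*(Z + (35 - 3)*(17 - 33)) = -37*(Z + 32*(-16)) = -37*(Z - 512) = -37*(-512 + Z) = 18944 - 37*Z)
n(N) + K = (18944 - 37*23) - 13 = (18944 - 851) - 13 = 18093 - 13 = 18080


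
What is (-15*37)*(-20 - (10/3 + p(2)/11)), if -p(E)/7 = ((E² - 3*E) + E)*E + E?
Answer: 134680/11 ≈ 12244.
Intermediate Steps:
p(E) = -7*E - 7*E*(E² - 2*E) (p(E) = -7*(((E² - 3*E) + E)*E + E) = -7*((E² - 2*E)*E + E) = -7*(E*(E² - 2*E) + E) = -7*(E + E*(E² - 2*E)) = -7*E - 7*E*(E² - 2*E))
(-15*37)*(-20 - (10/3 + p(2)/11)) = (-15*37)*(-20 - (10/3 + (7*2*(-1 - 1*2² + 2*2))/11)) = -555*(-20 - (10*(⅓) + (7*2*(-1 - 1*4 + 4))*(1/11))) = -555*(-20 - (10/3 + (7*2*(-1 - 4 + 4))*(1/11))) = -555*(-20 - (10/3 + (7*2*(-1))*(1/11))) = -555*(-20 - (10/3 - 14*1/11)) = -555*(-20 - (10/3 - 14/11)) = -555*(-20 - 1*68/33) = -555*(-20 - 68/33) = -555*(-728/33) = 134680/11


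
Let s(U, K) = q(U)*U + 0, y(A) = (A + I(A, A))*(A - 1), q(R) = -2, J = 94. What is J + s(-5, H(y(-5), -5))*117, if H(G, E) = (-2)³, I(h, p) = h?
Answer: 1264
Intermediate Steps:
y(A) = 2*A*(-1 + A) (y(A) = (A + A)*(A - 1) = (2*A)*(-1 + A) = 2*A*(-1 + A))
H(G, E) = -8
s(U, K) = -2*U (s(U, K) = -2*U + 0 = -2*U)
J + s(-5, H(y(-5), -5))*117 = 94 - 2*(-5)*117 = 94 + 10*117 = 94 + 1170 = 1264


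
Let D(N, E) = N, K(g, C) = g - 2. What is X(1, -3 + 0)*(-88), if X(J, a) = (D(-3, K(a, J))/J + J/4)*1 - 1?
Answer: 330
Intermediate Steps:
K(g, C) = -2 + g
X(J, a) = -1 - 3/J + J/4 (X(J, a) = (-3/J + J/4)*1 - 1 = (-3/J + J/4) - 1 = -1 - 3/J + J/4)
X(1, -3 + 0)*(-88) = (-1 - 3/1 + (¼)*1)*(-88) = (-1 - 3*1 + ¼)*(-88) = (-1 - 3 + ¼)*(-88) = -15/4*(-88) = 330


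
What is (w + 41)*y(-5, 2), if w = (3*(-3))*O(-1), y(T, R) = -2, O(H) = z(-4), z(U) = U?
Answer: -154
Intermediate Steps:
O(H) = -4
w = 36 (w = (3*(-3))*(-4) = -9*(-4) = 36)
(w + 41)*y(-5, 2) = (36 + 41)*(-2) = 77*(-2) = -154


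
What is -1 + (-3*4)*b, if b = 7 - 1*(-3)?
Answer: -121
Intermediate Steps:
b = 10 (b = 7 + 3 = 10)
-1 + (-3*4)*b = -1 - 3*4*10 = -1 - 12*10 = -1 - 120 = -121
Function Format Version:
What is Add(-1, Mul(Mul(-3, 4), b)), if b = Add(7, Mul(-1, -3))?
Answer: -121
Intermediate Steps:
b = 10 (b = Add(7, 3) = 10)
Add(-1, Mul(Mul(-3, 4), b)) = Add(-1, Mul(Mul(-3, 4), 10)) = Add(-1, Mul(-12, 10)) = Add(-1, -120) = -121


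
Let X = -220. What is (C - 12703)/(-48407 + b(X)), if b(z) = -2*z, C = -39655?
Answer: 52358/47967 ≈ 1.0915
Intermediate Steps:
(C - 12703)/(-48407 + b(X)) = (-39655 - 12703)/(-48407 - 2*(-220)) = -52358/(-48407 + 440) = -52358/(-47967) = -52358*(-1/47967) = 52358/47967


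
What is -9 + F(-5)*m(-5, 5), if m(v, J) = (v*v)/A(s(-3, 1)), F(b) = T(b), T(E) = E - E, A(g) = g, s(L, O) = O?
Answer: -9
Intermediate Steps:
T(E) = 0
F(b) = 0
m(v, J) = v**2 (m(v, J) = (v*v)/1 = v**2*1 = v**2)
-9 + F(-5)*m(-5, 5) = -9 + 0*(-5)**2 = -9 + 0*25 = -9 + 0 = -9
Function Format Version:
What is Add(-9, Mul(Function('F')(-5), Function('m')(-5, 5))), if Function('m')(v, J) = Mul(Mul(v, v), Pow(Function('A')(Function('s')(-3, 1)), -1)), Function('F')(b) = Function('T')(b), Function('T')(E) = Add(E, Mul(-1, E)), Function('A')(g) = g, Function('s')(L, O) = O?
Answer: -9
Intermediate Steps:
Function('T')(E) = 0
Function('F')(b) = 0
Function('m')(v, J) = Pow(v, 2) (Function('m')(v, J) = Mul(Mul(v, v), Pow(1, -1)) = Mul(Pow(v, 2), 1) = Pow(v, 2))
Add(-9, Mul(Function('F')(-5), Function('m')(-5, 5))) = Add(-9, Mul(0, Pow(-5, 2))) = Add(-9, Mul(0, 25)) = Add(-9, 0) = -9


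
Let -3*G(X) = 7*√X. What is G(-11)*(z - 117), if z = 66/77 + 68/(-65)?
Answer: 53321*I*√11/195 ≈ 906.9*I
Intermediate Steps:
z = -86/455 (z = 66*(1/77) + 68*(-1/65) = 6/7 - 68/65 = -86/455 ≈ -0.18901)
G(X) = -7*√X/3
G(-11)*(z - 117) = (-7*I*√11/3)*(-86/455 - 117) = -7*I*√11/3*(-53321/455) = 53321*I*√11/195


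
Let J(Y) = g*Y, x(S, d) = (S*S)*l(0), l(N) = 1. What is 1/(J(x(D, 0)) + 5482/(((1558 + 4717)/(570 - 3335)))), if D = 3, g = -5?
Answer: -1255/3088021 ≈ -0.00040641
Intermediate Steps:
x(S, d) = S² (x(S, d) = (S*S)*1 = S²*1 = S²)
J(Y) = -5*Y
1/(J(x(D, 0)) + 5482/(((1558 + 4717)/(570 - 3335)))) = 1/(-5*3² + 5482/(((1558 + 4717)/(570 - 3335)))) = 1/(-5*9 + 5482/((6275/(-2765)))) = 1/(-45 + 5482/((6275*(-1/2765)))) = 1/(-45 + 5482/(-1255/553)) = 1/(-45 + 5482*(-553/1255)) = 1/(-45 - 3031546/1255) = 1/(-3088021/1255) = -1255/3088021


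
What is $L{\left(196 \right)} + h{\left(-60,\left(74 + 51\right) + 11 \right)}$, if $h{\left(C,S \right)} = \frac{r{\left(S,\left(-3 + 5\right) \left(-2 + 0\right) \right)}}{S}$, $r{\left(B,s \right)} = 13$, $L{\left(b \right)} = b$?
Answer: $\frac{26669}{136} \approx 196.1$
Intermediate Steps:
$h{\left(C,S \right)} = \frac{13}{S}$
$L{\left(196 \right)} + h{\left(-60,\left(74 + 51\right) + 11 \right)} = 196 + \frac{13}{\left(74 + 51\right) + 11} = 196 + \frac{13}{125 + 11} = 196 + \frac{13}{136} = \frac{26669}{136}$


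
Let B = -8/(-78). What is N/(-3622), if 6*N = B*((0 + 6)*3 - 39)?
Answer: 7/70629 ≈ 9.9109e-5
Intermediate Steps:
B = 4/39 (B = -8*(-1/78) = 4/39 ≈ 0.10256)
N = -14/39 (N = (4*((0 + 6)*3 - 39)/39)/6 = (4*(6*3 - 39)/39)/6 = (4*(18 - 39)/39)/6 = ((4/39)*(-21))/6 = (1/6)*(-28/13) = -14/39 ≈ -0.35897)
N/(-3622) = -14/39/(-3622) = -14/39*(-1/3622) = 7/70629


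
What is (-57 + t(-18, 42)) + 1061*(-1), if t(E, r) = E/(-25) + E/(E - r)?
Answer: -55849/50 ≈ -1117.0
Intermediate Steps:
t(E, r) = -E/25 + E/(E - r) (t(E, r) = E*(-1/25) + E/(E - r) = -E/25 + E/(E - r))
(-57 + t(-18, 42)) + 1061*(-1) = (-57 + (1/25)*(-18)*(25 + 42 - 1*(-18))/(-18 - 1*42)) + 1061*(-1) = (-57 + (1/25)*(-18)*(25 + 42 + 18)/(-18 - 42)) - 1061 = (-57 + (1/25)*(-18)*85/(-60)) - 1061 = (-57 + (1/25)*(-18)*(-1/60)*85) - 1061 = (-57 + 51/50) - 1061 = -2799/50 - 1061 = -55849/50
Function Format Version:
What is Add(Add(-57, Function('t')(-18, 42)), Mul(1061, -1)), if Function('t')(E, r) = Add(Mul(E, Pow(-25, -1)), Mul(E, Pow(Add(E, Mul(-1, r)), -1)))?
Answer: Rational(-55849, 50) ≈ -1117.0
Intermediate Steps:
Function('t')(E, r) = Add(Mul(Rational(-1, 25), E), Mul(E, Pow(Add(E, Mul(-1, r)), -1))) (Function('t')(E, r) = Add(Mul(E, Rational(-1, 25)), Mul(E, Pow(Add(E, Mul(-1, r)), -1))) = Add(Mul(Rational(-1, 25), E), Mul(E, Pow(Add(E, Mul(-1, r)), -1))))
Add(Add(-57, Function('t')(-18, 42)), Mul(1061, -1)) = Add(Add(-57, Mul(Rational(1, 25), -18, Pow(Add(-18, Mul(-1, 42)), -1), Add(25, 42, Mul(-1, -18)))), Mul(1061, -1)) = Add(Add(-57, Mul(Rational(1, 25), -18, Pow(Add(-18, -42), -1), Add(25, 42, 18))), -1061) = Add(Add(-57, Mul(Rational(1, 25), -18, Pow(-60, -1), 85)), -1061) = Add(Add(-57, Mul(Rational(1, 25), -18, Rational(-1, 60), 85)), -1061) = Add(Add(-57, Rational(51, 50)), -1061) = Add(Rational(-2799, 50), -1061) = Rational(-55849, 50)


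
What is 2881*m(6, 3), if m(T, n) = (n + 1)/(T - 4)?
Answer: 5762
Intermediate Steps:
m(T, n) = (1 + n)/(-4 + T)
2881*m(6, 3) = 2881*((1 + 3)/(-4 + 6)) = 2881*(4/2) = 2881*((½)*4) = 2881*2 = 5762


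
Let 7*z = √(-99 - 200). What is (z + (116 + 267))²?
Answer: (2681 + I*√299)²/49 ≈ 1.4668e+5 + 1892.2*I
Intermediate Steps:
z = I*√299/7 (z = √(-99 - 200)/7 = √(-299)/7 = (I*√299)/7 = I*√299/7 ≈ 2.4702*I)
(z + (116 + 267))² = (I*√299/7 + (116 + 267))² = (I*√299/7 + 383)² = (383 + I*√299/7)²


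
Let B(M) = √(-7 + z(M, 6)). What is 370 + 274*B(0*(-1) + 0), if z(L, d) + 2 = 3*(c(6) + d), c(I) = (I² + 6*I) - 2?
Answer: 370 + 274*√219 ≈ 4424.8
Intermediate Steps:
c(I) = -2 + I² + 6*I
z(L, d) = 208 + 3*d (z(L, d) = -2 + 3*((-2 + 6² + 6*6) + d) = -2 + 3*((-2 + 36 + 36) + d) = -2 + 3*(70 + d) = -2 + (210 + 3*d) = 208 + 3*d)
B(M) = √219 (B(M) = √(-7 + (208 + 3*6)) = √(-7 + (208 + 18)) = √(-7 + 226) = √219)
370 + 274*B(0*(-1) + 0) = 370 + 274*√219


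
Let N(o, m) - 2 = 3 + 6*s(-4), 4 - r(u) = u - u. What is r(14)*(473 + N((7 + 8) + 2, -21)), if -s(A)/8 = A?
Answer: 2680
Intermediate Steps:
s(A) = -8*A
r(u) = 4 (r(u) = 4 - (u - u) = 4 - 1*0 = 4 + 0 = 4)
N(o, m) = 197 (N(o, m) = 2 + (3 + 6*(-8*(-4))) = 2 + (3 + 6*32) = 2 + (3 + 192) = 2 + 195 = 197)
r(14)*(473 + N((7 + 8) + 2, -21)) = 4*(473 + 197) = 4*670 = 2680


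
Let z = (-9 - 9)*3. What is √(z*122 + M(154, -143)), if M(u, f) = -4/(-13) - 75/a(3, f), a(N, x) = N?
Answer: I*√1117545/13 ≈ 81.318*I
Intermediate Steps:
z = -54 (z = -18*3 = -54)
M(u, f) = -321/13 (M(u, f) = -4/(-13) - 75/3 = -4*(-1/13) - 75*⅓ = 4/13 - 25 = -321/13)
√(z*122 + M(154, -143)) = √(-54*122 - 321/13) = √(-6588 - 321/13) = √(-85965/13) = I*√1117545/13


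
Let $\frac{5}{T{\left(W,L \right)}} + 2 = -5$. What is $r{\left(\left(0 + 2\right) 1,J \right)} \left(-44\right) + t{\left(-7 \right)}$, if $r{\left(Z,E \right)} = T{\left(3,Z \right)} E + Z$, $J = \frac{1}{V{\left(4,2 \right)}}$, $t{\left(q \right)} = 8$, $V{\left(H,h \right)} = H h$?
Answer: $- \frac{1065}{14} \approx -76.071$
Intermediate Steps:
$T{\left(W,L \right)} = - \frac{5}{7}$ ($T{\left(W,L \right)} = \frac{5}{-2 - 5} = \frac{5}{-7} = 5 \left(- \frac{1}{7}\right) = - \frac{5}{7}$)
$J = \frac{1}{8}$ ($J = \frac{1}{4 \cdot 2} = \frac{1}{8} \approx 0.125$)
$r{\left(Z,E \right)} = Z - \frac{5 E}{7}$ ($r{\left(Z,E \right)} = - \frac{5 E}{7} + Z = Z - \frac{5 E}{7}$)
$r{\left(\left(0 + 2\right) 1,J \right)} \left(-44\right) + t{\left(-7 \right)} = \left(\left(0 + 2\right) 1 - \frac{5}{56}\right) \left(-44\right) + 8 = \left(2 \cdot 1 - \frac{5}{56}\right) \left(-44\right) + 8 = \left(2 - \frac{5}{56}\right) \left(-44\right) + 8 = \frac{107}{56} \left(-44\right) + 8 = - \frac{1177}{14} + 8 = - \frac{1065}{14}$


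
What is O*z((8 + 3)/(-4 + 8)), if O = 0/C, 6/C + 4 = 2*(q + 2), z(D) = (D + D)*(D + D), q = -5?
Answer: 0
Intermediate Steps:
z(D) = 4*D² (z(D) = (2*D)*(2*D) = 4*D²)
C = -⅗ (C = 6/(-4 + 2*(-5 + 2)) = 6/(-4 + 2*(-3)) = 6/(-4 - 6) = 6/(-10) = 6*(-⅒) = -⅗ ≈ -0.60000)
O = 0 (O = 0/(-⅗) = 0*(-5/3) = 0)
O*z((8 + 3)/(-4 + 8)) = 0*(4*((8 + 3)/(-4 + 8))²) = 0*(4*(11/4)²) = 0*(4*(121/16)) = 0*(121/4) = 0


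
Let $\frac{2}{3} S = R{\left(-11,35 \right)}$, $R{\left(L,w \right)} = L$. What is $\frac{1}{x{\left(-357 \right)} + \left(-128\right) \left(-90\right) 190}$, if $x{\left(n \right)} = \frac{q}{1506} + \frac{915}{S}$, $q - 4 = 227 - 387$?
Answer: $\frac{2761}{6043123404} \approx 4.5688 \cdot 10^{-7}$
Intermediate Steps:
$S = - \frac{33}{2}$ ($S = \frac{3}{2} \left(-11\right) = - \frac{33}{2} \approx -16.5$)
$q = -156$ ($q = 4 + \left(227 - 387\right) = 4 - 160 = -156$)
$x{\left(n \right)} = - \frac{153396}{2761}$ ($x{\left(n \right)} = - \frac{156}{1506} + \frac{915}{- \frac{33}{2}} = \left(-156\right) \frac{1}{1506} + 915 \left(- \frac{2}{33}\right) = - \frac{26}{251} - \frac{610}{11} = - \frac{153396}{2761}$)
$\frac{1}{x{\left(-357 \right)} + \left(-128\right) \left(-90\right) 190} = \frac{1}{- \frac{153396}{2761} + \left(-128\right) \left(-90\right) 190} = \frac{1}{- \frac{153396}{2761} + 11520 \cdot 190} = \frac{1}{- \frac{153396}{2761} + 2188800} = \frac{1}{\frac{6043123404}{2761}} = \frac{2761}{6043123404}$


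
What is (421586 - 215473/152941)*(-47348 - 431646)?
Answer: -30884368663073282/152941 ≈ -2.0194e+11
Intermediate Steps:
(421586 - 215473/152941)*(-47348 - 431646) = (421586 - 215473*1/152941)*(-478994) = (421586 - 215473/152941)*(-478994) = (64477568953/152941)*(-478994) = -30884368663073282/152941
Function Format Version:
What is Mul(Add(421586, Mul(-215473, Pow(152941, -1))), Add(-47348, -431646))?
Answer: Rational(-30884368663073282, 152941) ≈ -2.0194e+11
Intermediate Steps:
Mul(Add(421586, Mul(-215473, Pow(152941, -1))), Add(-47348, -431646)) = Mul(Add(421586, Mul(-215473, Rational(1, 152941))), -478994) = Mul(Add(421586, Rational(-215473, 152941)), -478994) = Mul(Rational(64477568953, 152941), -478994) = Rational(-30884368663073282, 152941)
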